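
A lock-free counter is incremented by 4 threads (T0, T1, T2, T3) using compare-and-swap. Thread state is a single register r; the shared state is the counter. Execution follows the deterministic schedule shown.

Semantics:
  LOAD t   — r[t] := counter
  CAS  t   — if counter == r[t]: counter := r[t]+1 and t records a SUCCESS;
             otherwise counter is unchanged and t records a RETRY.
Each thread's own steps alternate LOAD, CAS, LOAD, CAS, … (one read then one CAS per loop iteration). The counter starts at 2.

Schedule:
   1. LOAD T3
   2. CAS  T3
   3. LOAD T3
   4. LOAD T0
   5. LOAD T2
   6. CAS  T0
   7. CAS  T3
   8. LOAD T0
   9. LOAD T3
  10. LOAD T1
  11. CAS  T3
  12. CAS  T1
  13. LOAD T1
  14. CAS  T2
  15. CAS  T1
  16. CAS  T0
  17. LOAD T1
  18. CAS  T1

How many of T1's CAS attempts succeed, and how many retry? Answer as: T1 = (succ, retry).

T1 = (2, 1)

[1] T3.load  rd  (counter 2, T3.r 2)
[2] T3.cas  hit  (counter 3, T3.r 2)
[3] T3.load  rd  (counter 3, T3.r 3)
[4] T0.load  rd  (counter 3, T0.r 3)
[5] T2.load  rd  (counter 3, T2.r 3)
[6] T0.cas  hit  (counter 4, T0.r 3)
[7] T3.cas  miss  (counter 4, T3.r 3)
[8] T0.load  rd  (counter 4, T0.r 4)
[9] T3.load  rd  (counter 4, T3.r 4)
[10] T1.load  rd  (counter 4, T1.r 4)
[11] T3.cas  hit  (counter 5, T3.r 4)
[12] T1.cas  miss  (counter 5, T1.r 4)
[13] T1.load  rd  (counter 5, T1.r 5)
[14] T2.cas  miss  (counter 5, T2.r 3)
[15] T1.cas  hit  (counter 6, T1.r 5)
[16] T0.cas  miss  (counter 6, T0.r 4)
[17] T1.load  rd  (counter 6, T1.r 6)
[18] T1.cas  hit  (counter 7, T1.r 6)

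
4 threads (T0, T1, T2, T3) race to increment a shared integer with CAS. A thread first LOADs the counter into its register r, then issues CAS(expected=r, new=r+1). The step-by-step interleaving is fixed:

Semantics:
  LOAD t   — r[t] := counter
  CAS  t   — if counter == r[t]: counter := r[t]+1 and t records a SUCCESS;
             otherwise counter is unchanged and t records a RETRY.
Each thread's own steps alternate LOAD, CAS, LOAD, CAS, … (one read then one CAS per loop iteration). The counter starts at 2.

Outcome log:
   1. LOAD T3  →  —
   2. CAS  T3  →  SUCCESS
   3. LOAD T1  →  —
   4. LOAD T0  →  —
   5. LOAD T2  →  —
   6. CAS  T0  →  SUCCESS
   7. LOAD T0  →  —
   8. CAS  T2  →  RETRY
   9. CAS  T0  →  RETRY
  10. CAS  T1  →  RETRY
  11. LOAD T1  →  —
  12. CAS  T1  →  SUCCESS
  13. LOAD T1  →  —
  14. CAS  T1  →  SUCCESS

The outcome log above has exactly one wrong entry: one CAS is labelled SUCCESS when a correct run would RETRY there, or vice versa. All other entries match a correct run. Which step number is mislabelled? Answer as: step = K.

step = 9

Correct run:
[1] T3.load  rd  (counter 2, T3.r 2)
[2] T3.cas  hit  (counter 3, T3.r 2)
[3] T1.load  rd  (counter 3, T1.r 3)
[4] T0.load  rd  (counter 3, T0.r 3)
[5] T2.load  rd  (counter 3, T2.r 3)
[6] T0.cas  hit  (counter 4, T0.r 3)
[7] T0.load  rd  (counter 4, T0.r 4)
[8] T2.cas  miss  (counter 4, T2.r 3)
[9] T0.cas  hit  (counter 5, T0.r 4)
[10] T1.cas  miss  (counter 5, T1.r 3)
[11] T1.load  rd  (counter 5, T1.r 5)
[12] T1.cas  hit  (counter 6, T1.r 5)
[13] T1.load  rd  (counter 6, T1.r 6)
[14] T1.cas  hit  (counter 7, T1.r 6)
Log disagrees first at step 9.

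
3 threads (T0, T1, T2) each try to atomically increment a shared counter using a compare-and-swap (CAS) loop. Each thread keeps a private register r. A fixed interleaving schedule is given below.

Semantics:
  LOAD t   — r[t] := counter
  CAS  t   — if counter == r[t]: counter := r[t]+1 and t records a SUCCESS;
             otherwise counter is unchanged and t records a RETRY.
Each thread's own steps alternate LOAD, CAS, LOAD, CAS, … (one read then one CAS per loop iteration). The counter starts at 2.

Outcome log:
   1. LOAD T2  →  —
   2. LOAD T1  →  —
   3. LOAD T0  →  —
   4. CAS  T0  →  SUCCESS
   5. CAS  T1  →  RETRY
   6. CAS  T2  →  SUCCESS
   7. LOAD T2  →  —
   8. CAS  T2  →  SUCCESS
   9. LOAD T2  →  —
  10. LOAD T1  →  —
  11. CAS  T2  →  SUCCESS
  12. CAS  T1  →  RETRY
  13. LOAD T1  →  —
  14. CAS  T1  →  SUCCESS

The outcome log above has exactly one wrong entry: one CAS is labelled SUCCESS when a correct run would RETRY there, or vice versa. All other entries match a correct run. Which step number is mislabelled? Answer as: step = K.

step = 6

Re-executing:
1. LOAD T2 → mem=2 r[T2]=2 [LOAD]
2. LOAD T1 → mem=2 r[T1]=2 [LOAD]
3. LOAD T0 → mem=2 r[T0]=2 [LOAD]
4. CAS T0 → mem=3 r[T0]=2 [OK]
5. CAS T1 → mem=3 r[T1]=2 [RETRY]
6. CAS T2 → mem=3 r[T2]=2 [RETRY]
7. LOAD T2 → mem=3 r[T2]=3 [LOAD]
8. CAS T2 → mem=4 r[T2]=3 [OK]
9. LOAD T2 → mem=4 r[T2]=4 [LOAD]
10. LOAD T1 → mem=4 r[T1]=4 [LOAD]
11. CAS T2 → mem=5 r[T2]=4 [OK]
12. CAS T1 → mem=5 r[T1]=4 [RETRY]
13. LOAD T1 → mem=5 r[T1]=5 [LOAD]
14. CAS T1 → mem=6 r[T1]=5 [OK]
Log disagrees first at step 6.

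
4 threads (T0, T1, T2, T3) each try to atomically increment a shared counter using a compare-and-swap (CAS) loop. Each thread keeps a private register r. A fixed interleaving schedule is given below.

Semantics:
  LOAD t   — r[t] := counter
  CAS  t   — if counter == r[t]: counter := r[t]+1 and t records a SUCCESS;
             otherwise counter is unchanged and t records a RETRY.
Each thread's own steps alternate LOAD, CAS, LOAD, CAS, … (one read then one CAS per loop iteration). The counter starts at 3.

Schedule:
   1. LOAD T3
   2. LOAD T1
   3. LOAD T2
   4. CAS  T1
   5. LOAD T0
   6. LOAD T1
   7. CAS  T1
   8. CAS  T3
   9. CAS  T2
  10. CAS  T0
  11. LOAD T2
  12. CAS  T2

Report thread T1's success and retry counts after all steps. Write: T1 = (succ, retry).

step 1: T3 LOAD ⇒ load; ctr=3 reg=3
step 2: T1 LOAD ⇒ load; ctr=3 reg=3
step 3: T2 LOAD ⇒ load; ctr=3 reg=3
step 4: T1 CAS ⇒ ok; ctr=4 reg=3
step 5: T0 LOAD ⇒ load; ctr=4 reg=4
step 6: T1 LOAD ⇒ load; ctr=4 reg=4
step 7: T1 CAS ⇒ ok; ctr=5 reg=4
step 8: T3 CAS ⇒ retry; ctr=5 reg=3
step 9: T2 CAS ⇒ retry; ctr=5 reg=3
step 10: T0 CAS ⇒ retry; ctr=5 reg=4
step 11: T2 LOAD ⇒ load; ctr=5 reg=5
step 12: T2 CAS ⇒ ok; ctr=6 reg=5

T1 = (2, 0)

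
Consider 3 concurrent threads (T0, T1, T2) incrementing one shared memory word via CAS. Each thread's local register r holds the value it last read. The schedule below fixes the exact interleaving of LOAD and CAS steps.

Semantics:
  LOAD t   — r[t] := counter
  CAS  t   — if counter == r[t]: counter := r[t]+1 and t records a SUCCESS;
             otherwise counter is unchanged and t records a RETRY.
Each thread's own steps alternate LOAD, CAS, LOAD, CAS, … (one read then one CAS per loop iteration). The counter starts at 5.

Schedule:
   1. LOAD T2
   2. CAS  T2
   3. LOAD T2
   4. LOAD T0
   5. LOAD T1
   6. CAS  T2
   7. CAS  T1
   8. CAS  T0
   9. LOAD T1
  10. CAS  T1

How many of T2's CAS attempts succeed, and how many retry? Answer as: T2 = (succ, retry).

#1 T2 reads 5
#2 T2 CAS(5→6) writes; counter now 6
#3 T2 reads 6
#4 T0 reads 6
#5 T1 reads 6
#6 T2 CAS(6→7) writes; counter now 7
#7 T1 CAS(6→7) fails; counter now 7
#8 T0 CAS(6→7) fails; counter now 7
#9 T1 reads 7
#10 T1 CAS(7→8) writes; counter now 8

T2 = (2, 0)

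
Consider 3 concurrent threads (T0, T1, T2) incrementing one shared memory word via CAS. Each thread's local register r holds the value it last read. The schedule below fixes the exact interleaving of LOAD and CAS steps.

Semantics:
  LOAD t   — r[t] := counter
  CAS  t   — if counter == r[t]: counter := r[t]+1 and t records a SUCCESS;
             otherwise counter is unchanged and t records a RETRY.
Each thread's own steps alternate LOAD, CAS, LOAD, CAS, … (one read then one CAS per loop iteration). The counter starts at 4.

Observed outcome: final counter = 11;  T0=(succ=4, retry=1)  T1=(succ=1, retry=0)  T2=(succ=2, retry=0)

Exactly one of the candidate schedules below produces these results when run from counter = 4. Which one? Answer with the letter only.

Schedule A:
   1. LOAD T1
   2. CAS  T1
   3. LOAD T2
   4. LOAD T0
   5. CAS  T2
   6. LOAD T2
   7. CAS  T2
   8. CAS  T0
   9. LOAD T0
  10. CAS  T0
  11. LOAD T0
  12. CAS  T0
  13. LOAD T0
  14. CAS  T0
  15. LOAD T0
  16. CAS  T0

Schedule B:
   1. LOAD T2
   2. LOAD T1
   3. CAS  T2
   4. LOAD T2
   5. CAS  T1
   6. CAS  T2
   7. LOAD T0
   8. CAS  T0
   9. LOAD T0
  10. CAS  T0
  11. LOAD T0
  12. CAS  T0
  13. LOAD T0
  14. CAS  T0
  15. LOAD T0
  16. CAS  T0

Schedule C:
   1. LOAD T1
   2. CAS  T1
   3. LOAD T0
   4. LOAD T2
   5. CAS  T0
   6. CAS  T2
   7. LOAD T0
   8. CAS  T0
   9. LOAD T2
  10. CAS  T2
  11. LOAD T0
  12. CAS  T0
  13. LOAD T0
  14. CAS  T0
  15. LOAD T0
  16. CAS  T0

A

Run A:
T1 LOAD — after: cnt=4, r=4 — load
T1 CAS — after: cnt=5, r=4 — ok
T2 LOAD — after: cnt=5, r=5 — load
T0 LOAD — after: cnt=5, r=5 — load
T2 CAS — after: cnt=6, r=5 — ok
T2 LOAD — after: cnt=6, r=6 — load
T2 CAS — after: cnt=7, r=6 — ok
T0 CAS — after: cnt=7, r=5 — retry
T0 LOAD — after: cnt=7, r=7 — load
T0 CAS — after: cnt=8, r=7 — ok
T0 LOAD — after: cnt=8, r=8 — load
T0 CAS — after: cnt=9, r=8 — ok
T0 LOAD — after: cnt=9, r=9 — load
T0 CAS — after: cnt=10, r=9 — ok
T0 LOAD — after: cnt=10, r=10 — load
T0 CAS — after: cnt=11, r=10 — ok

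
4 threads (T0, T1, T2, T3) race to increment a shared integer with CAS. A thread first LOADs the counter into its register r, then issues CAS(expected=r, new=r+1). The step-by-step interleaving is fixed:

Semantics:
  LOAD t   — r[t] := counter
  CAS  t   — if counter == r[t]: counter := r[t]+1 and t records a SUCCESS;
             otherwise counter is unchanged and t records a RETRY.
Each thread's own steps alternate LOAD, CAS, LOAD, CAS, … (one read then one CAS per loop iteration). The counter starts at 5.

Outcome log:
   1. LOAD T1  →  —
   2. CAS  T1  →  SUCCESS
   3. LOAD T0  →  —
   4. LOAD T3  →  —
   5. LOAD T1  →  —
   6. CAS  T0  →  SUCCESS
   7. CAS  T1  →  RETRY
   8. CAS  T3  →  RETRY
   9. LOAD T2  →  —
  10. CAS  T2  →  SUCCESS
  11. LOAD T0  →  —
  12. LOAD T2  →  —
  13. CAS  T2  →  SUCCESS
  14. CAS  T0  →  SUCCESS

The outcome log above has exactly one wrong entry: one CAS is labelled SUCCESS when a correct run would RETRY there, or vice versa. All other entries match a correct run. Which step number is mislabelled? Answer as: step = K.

Re-executing:
1. LOAD T1 → mem=5 r[T1]=5 [LOAD]
2. CAS T1 → mem=6 r[T1]=5 [OK]
3. LOAD T0 → mem=6 r[T0]=6 [LOAD]
4. LOAD T3 → mem=6 r[T3]=6 [LOAD]
5. LOAD T1 → mem=6 r[T1]=6 [LOAD]
6. CAS T0 → mem=7 r[T0]=6 [OK]
7. CAS T1 → mem=7 r[T1]=6 [RETRY]
8. CAS T3 → mem=7 r[T3]=6 [RETRY]
9. LOAD T2 → mem=7 r[T2]=7 [LOAD]
10. CAS T2 → mem=8 r[T2]=7 [OK]
11. LOAD T0 → mem=8 r[T0]=8 [LOAD]
12. LOAD T2 → mem=8 r[T2]=8 [LOAD]
13. CAS T2 → mem=9 r[T2]=8 [OK]
14. CAS T0 → mem=9 r[T0]=8 [RETRY]
Log disagrees first at step 14.

step = 14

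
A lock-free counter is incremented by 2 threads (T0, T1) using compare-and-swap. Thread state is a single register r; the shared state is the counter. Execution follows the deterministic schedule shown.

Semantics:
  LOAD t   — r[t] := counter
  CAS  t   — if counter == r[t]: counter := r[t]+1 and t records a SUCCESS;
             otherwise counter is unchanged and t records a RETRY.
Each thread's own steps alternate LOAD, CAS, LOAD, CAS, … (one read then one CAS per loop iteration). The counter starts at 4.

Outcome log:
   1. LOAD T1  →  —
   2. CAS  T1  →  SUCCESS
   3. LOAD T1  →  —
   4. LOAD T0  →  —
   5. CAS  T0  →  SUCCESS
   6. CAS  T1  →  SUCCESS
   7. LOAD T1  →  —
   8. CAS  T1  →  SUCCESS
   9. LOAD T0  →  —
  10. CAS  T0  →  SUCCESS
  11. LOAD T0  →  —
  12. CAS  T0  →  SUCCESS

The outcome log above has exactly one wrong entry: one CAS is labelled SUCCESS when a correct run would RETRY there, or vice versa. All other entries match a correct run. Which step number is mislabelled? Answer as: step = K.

Re-executing:
step 1: T1 LOAD ⇒ load; ctr=4 reg=4
step 2: T1 CAS ⇒ ok; ctr=5 reg=4
step 3: T1 LOAD ⇒ load; ctr=5 reg=5
step 4: T0 LOAD ⇒ load; ctr=5 reg=5
step 5: T0 CAS ⇒ ok; ctr=6 reg=5
step 6: T1 CAS ⇒ retry; ctr=6 reg=5
step 7: T1 LOAD ⇒ load; ctr=6 reg=6
step 8: T1 CAS ⇒ ok; ctr=7 reg=6
step 9: T0 LOAD ⇒ load; ctr=7 reg=7
step 10: T0 CAS ⇒ ok; ctr=8 reg=7
step 11: T0 LOAD ⇒ load; ctr=8 reg=8
step 12: T0 CAS ⇒ ok; ctr=9 reg=8
Flip is step 6.

step = 6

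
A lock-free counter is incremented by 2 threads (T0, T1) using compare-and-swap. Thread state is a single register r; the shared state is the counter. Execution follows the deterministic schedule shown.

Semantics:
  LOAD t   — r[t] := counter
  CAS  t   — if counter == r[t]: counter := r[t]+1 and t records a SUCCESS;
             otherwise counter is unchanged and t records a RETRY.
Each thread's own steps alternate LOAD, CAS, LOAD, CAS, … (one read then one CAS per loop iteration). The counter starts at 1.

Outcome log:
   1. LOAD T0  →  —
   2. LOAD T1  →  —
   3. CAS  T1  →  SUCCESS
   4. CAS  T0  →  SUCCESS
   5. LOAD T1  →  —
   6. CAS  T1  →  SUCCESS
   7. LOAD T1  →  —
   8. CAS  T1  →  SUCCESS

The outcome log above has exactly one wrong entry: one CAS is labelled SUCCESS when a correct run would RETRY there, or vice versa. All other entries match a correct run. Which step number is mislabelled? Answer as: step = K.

Re-executing:
1. LOAD T0 → mem=1 r[T0]=1 [LOAD]
2. LOAD T1 → mem=1 r[T1]=1 [LOAD]
3. CAS T1 → mem=2 r[T1]=1 [OK]
4. CAS T0 → mem=2 r[T0]=1 [RETRY]
5. LOAD T1 → mem=2 r[T1]=2 [LOAD]
6. CAS T1 → mem=3 r[T1]=2 [OK]
7. LOAD T1 → mem=3 r[T1]=3 [LOAD]
8. CAS T1 → mem=4 r[T1]=3 [OK]
Flip is step 4.

step = 4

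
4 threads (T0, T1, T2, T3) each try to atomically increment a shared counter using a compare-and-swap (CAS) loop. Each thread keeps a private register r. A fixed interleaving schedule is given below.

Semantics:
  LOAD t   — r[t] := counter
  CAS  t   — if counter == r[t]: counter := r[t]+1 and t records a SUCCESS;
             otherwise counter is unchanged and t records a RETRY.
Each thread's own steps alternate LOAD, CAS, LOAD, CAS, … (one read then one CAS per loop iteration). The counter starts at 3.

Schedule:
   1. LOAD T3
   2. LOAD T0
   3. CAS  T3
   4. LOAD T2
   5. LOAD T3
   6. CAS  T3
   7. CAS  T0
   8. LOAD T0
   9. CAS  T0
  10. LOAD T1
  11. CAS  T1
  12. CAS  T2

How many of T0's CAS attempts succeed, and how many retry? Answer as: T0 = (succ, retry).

T0 = (1, 1)

   1) LOAD T3:  M=3  r_T3=3
   2) LOAD T0:  M=3  r_T0=3
   3) CAS  T3:  M=4  r_T3=3 ✓
   4) LOAD T2:  M=4  r_T2=4
   5) LOAD T3:  M=4  r_T3=4
   6) CAS  T3:  M=5  r_T3=4 ✓
   7) CAS  T0:  M=5  r_T0=3 ✗
   8) LOAD T0:  M=5  r_T0=5
   9) CAS  T0:  M=6  r_T0=5 ✓
  10) LOAD T1:  M=6  r_T1=6
  11) CAS  T1:  M=7  r_T1=6 ✓
  12) CAS  T2:  M=7  r_T2=4 ✗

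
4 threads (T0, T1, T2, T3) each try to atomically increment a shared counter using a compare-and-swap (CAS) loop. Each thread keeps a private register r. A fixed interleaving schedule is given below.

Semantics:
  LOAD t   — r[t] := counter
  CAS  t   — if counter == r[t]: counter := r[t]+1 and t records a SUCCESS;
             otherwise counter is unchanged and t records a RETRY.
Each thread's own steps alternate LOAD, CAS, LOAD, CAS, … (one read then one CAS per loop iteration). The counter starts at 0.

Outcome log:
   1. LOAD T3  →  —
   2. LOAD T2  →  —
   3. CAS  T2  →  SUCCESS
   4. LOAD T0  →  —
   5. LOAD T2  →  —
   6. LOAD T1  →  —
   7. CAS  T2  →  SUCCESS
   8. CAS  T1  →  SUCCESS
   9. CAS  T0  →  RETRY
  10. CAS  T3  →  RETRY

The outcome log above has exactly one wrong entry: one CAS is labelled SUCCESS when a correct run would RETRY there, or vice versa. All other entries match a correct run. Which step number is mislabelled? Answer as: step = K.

Correct run:
[1] T3.load  rd  (counter 0, T3.r 0)
[2] T2.load  rd  (counter 0, T2.r 0)
[3] T2.cas  hit  (counter 1, T2.r 0)
[4] T0.load  rd  (counter 1, T0.r 1)
[5] T2.load  rd  (counter 1, T2.r 1)
[6] T1.load  rd  (counter 1, T1.r 1)
[7] T2.cas  hit  (counter 2, T2.r 1)
[8] T1.cas  miss  (counter 2, T1.r 1)
[9] T0.cas  miss  (counter 2, T0.r 1)
[10] T3.cas  miss  (counter 2, T3.r 0)
Flip is step 8.

step = 8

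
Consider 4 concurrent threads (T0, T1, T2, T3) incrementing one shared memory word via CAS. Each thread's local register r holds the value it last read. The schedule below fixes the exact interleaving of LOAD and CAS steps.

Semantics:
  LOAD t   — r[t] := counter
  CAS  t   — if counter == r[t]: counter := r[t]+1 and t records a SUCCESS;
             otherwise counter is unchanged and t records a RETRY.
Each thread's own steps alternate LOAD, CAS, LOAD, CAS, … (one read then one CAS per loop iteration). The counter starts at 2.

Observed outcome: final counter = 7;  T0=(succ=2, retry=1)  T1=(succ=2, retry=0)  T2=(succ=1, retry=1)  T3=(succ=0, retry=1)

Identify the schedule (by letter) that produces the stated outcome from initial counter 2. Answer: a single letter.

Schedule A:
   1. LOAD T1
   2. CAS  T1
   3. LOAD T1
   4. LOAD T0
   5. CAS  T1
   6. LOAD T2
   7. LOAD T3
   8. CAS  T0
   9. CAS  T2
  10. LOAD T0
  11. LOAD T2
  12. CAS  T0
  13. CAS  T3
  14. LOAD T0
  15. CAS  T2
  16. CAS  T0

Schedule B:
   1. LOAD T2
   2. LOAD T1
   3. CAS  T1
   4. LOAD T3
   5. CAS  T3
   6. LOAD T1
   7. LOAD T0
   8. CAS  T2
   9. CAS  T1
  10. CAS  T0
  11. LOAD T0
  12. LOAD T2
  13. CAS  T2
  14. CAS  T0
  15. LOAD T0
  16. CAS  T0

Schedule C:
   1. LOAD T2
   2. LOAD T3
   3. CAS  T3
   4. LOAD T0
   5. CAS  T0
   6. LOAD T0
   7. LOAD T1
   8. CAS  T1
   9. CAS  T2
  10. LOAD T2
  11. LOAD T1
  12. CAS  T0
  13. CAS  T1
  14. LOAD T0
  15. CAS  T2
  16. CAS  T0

A

Tracing schedule A:
T1 LOAD — after: cnt=2, r=2 — load
T1 CAS — after: cnt=3, r=2 — ok
T1 LOAD — after: cnt=3, r=3 — load
T0 LOAD — after: cnt=3, r=3 — load
T1 CAS — after: cnt=4, r=3 — ok
T2 LOAD — after: cnt=4, r=4 — load
T3 LOAD — after: cnt=4, r=4 — load
T0 CAS — after: cnt=4, r=3 — retry
T2 CAS — after: cnt=5, r=4 — ok
T0 LOAD — after: cnt=5, r=5 — load
T2 LOAD — after: cnt=5, r=5 — load
T0 CAS — after: cnt=6, r=5 — ok
T3 CAS — after: cnt=6, r=4 — retry
T0 LOAD — after: cnt=6, r=6 — load
T2 CAS — after: cnt=6, r=5 — retry
T0 CAS — after: cnt=7, r=6 — ok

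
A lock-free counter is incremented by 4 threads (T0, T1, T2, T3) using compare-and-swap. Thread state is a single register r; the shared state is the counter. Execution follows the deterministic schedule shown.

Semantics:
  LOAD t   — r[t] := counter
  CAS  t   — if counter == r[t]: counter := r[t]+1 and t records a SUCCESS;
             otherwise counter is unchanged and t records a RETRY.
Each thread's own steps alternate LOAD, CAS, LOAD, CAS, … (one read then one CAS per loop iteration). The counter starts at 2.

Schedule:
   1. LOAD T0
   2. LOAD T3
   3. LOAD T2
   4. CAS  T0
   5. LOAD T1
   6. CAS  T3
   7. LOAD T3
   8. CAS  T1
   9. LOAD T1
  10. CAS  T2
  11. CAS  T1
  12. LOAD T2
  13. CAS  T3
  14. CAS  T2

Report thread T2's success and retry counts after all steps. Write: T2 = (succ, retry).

T2 = (1, 1)

[1] T0.load  rd  (counter 2, T0.r 2)
[2] T3.load  rd  (counter 2, T3.r 2)
[3] T2.load  rd  (counter 2, T2.r 2)
[4] T0.cas  hit  (counter 3, T0.r 2)
[5] T1.load  rd  (counter 3, T1.r 3)
[6] T3.cas  miss  (counter 3, T3.r 2)
[7] T3.load  rd  (counter 3, T3.r 3)
[8] T1.cas  hit  (counter 4, T1.r 3)
[9] T1.load  rd  (counter 4, T1.r 4)
[10] T2.cas  miss  (counter 4, T2.r 2)
[11] T1.cas  hit  (counter 5, T1.r 4)
[12] T2.load  rd  (counter 5, T2.r 5)
[13] T3.cas  miss  (counter 5, T3.r 3)
[14] T2.cas  hit  (counter 6, T2.r 5)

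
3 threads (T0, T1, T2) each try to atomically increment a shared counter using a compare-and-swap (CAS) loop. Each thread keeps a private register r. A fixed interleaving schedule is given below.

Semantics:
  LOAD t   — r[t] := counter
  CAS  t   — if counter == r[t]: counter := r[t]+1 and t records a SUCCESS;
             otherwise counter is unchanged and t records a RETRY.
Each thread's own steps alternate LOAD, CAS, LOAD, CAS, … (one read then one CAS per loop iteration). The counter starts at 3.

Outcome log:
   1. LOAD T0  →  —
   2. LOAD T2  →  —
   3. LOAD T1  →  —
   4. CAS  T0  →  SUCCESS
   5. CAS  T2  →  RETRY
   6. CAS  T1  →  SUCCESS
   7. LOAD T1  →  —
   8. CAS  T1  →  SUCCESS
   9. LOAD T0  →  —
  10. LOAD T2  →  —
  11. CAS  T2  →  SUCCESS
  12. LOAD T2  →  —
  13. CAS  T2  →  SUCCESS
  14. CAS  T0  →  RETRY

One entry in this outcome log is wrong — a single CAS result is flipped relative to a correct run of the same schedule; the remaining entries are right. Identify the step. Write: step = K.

Reference trace:
step 1: T0 LOAD ⇒ load; ctr=3 reg=3
step 2: T2 LOAD ⇒ load; ctr=3 reg=3
step 3: T1 LOAD ⇒ load; ctr=3 reg=3
step 4: T0 CAS ⇒ ok; ctr=4 reg=3
step 5: T2 CAS ⇒ retry; ctr=4 reg=3
step 6: T1 CAS ⇒ retry; ctr=4 reg=3
step 7: T1 LOAD ⇒ load; ctr=4 reg=4
step 8: T1 CAS ⇒ ok; ctr=5 reg=4
step 9: T0 LOAD ⇒ load; ctr=5 reg=5
step 10: T2 LOAD ⇒ load; ctr=5 reg=5
step 11: T2 CAS ⇒ ok; ctr=6 reg=5
step 12: T2 LOAD ⇒ load; ctr=6 reg=6
step 13: T2 CAS ⇒ ok; ctr=7 reg=6
step 14: T0 CAS ⇒ retry; ctr=7 reg=5
Mismatch at 6.

step = 6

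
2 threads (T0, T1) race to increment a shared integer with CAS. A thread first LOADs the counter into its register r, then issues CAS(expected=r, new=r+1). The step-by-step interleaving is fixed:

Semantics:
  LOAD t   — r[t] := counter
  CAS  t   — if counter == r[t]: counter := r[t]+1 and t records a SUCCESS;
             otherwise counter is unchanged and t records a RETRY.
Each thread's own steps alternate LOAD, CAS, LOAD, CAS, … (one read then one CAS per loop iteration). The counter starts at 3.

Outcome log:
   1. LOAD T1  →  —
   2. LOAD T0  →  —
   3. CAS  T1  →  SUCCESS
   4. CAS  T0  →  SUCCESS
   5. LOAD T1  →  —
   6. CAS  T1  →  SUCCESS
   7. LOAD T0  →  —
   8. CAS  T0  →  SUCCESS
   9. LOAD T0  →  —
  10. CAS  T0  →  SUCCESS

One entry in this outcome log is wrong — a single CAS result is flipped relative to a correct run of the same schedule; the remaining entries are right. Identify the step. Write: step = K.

step = 4

Reference trace:
   1) LOAD T1:  M=3  r_T1=3
   2) LOAD T0:  M=3  r_T0=3
   3) CAS  T1:  M=4  r_T1=3 ✓
   4) CAS  T0:  M=4  r_T0=3 ✗
   5) LOAD T1:  M=4  r_T1=4
   6) CAS  T1:  M=5  r_T1=4 ✓
   7) LOAD T0:  M=5  r_T0=5
   8) CAS  T0:  M=6  r_T0=5 ✓
   9) LOAD T0:  M=6  r_T0=6
  10) CAS  T0:  M=7  r_T0=6 ✓
Flip is step 4.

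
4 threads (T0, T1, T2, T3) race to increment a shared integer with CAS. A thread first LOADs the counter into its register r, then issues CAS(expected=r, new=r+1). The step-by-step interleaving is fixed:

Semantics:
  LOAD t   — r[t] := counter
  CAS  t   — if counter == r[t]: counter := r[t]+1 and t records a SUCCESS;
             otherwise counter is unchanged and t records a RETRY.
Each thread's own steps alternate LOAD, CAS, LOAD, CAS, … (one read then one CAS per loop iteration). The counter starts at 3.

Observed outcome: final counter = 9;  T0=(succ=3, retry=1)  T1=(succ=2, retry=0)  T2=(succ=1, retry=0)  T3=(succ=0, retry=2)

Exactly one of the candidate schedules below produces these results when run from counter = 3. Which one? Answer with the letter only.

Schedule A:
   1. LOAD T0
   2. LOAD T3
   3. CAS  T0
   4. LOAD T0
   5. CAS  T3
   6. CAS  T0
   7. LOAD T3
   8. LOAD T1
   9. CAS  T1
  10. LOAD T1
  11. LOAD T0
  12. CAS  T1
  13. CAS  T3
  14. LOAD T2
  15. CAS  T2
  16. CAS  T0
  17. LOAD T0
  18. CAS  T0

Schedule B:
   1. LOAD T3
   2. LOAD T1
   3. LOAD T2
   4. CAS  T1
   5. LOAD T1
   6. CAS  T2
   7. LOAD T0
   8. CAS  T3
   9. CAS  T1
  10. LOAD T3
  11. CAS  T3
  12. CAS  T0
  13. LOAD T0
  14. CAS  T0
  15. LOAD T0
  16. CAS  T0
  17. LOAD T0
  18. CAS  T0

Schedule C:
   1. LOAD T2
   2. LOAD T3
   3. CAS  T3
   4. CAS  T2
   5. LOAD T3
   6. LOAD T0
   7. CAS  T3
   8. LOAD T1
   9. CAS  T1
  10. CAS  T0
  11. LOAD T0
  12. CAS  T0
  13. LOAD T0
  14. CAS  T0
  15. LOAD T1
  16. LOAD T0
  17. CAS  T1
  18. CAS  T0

Simulating candidate A:
step 1: T0 LOAD ⇒ load; ctr=3 reg=3
step 2: T3 LOAD ⇒ load; ctr=3 reg=3
step 3: T0 CAS ⇒ ok; ctr=4 reg=3
step 4: T0 LOAD ⇒ load; ctr=4 reg=4
step 5: T3 CAS ⇒ retry; ctr=4 reg=3
step 6: T0 CAS ⇒ ok; ctr=5 reg=4
step 7: T3 LOAD ⇒ load; ctr=5 reg=5
step 8: T1 LOAD ⇒ load; ctr=5 reg=5
step 9: T1 CAS ⇒ ok; ctr=6 reg=5
step 10: T1 LOAD ⇒ load; ctr=6 reg=6
step 11: T0 LOAD ⇒ load; ctr=6 reg=6
step 12: T1 CAS ⇒ ok; ctr=7 reg=6
step 13: T3 CAS ⇒ retry; ctr=7 reg=5
step 14: T2 LOAD ⇒ load; ctr=7 reg=7
step 15: T2 CAS ⇒ ok; ctr=8 reg=7
step 16: T0 CAS ⇒ retry; ctr=8 reg=6
step 17: T0 LOAD ⇒ load; ctr=8 reg=8
step 18: T0 CAS ⇒ ok; ctr=9 reg=8

A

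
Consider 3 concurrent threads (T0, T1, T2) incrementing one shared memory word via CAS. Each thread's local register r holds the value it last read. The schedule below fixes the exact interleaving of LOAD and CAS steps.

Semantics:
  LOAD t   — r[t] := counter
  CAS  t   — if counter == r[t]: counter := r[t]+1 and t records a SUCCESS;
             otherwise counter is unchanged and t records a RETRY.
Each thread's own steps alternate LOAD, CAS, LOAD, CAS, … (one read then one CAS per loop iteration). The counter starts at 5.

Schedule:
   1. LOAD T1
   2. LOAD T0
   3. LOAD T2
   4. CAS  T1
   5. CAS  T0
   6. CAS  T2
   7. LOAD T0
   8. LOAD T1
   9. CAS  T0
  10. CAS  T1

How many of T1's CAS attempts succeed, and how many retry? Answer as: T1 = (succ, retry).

#1 T1 reads 5
#2 T0 reads 5
#3 T2 reads 5
#4 T1 CAS(5→6) writes; counter now 6
#5 T0 CAS(5→6) fails; counter now 6
#6 T2 CAS(5→6) fails; counter now 6
#7 T0 reads 6
#8 T1 reads 6
#9 T0 CAS(6→7) writes; counter now 7
#10 T1 CAS(6→7) fails; counter now 7

T1 = (1, 1)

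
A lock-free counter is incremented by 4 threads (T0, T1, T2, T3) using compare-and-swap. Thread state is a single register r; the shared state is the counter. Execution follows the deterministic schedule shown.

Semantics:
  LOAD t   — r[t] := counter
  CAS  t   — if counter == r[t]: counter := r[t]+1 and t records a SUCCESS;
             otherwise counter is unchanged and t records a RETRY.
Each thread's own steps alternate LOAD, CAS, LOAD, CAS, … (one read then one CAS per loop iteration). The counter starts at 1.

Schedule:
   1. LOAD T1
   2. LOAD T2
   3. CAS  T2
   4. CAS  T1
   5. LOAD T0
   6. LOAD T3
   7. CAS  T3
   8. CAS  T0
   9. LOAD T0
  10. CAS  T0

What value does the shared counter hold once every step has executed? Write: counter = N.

   1) LOAD T1:  M=1  r_T1=1
   2) LOAD T2:  M=1  r_T2=1
   3) CAS  T2:  M=2  r_T2=1 ✓
   4) CAS  T1:  M=2  r_T1=1 ✗
   5) LOAD T0:  M=2  r_T0=2
   6) LOAD T3:  M=2  r_T3=2
   7) CAS  T3:  M=3  r_T3=2 ✓
   8) CAS  T0:  M=3  r_T0=2 ✗
   9) LOAD T0:  M=3  r_T0=3
  10) CAS  T0:  M=4  r_T0=3 ✓

counter = 4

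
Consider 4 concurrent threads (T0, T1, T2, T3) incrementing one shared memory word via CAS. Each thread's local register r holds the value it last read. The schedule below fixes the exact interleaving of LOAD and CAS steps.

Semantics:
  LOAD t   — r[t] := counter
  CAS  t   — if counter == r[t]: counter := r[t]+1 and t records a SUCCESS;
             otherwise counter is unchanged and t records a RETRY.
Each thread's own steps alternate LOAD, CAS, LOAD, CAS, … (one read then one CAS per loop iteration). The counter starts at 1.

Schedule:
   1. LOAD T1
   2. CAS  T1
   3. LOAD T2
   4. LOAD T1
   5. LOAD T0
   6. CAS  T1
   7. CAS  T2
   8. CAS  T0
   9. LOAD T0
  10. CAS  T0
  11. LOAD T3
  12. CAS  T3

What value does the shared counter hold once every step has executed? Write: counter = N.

counter = 5

T1 LOAD — after: cnt=1, r=1 — load
T1 CAS — after: cnt=2, r=1 — ok
T2 LOAD — after: cnt=2, r=2 — load
T1 LOAD — after: cnt=2, r=2 — load
T0 LOAD — after: cnt=2, r=2 — load
T1 CAS — after: cnt=3, r=2 — ok
T2 CAS — after: cnt=3, r=2 — retry
T0 CAS — after: cnt=3, r=2 — retry
T0 LOAD — after: cnt=3, r=3 — load
T0 CAS — after: cnt=4, r=3 — ok
T3 LOAD — after: cnt=4, r=4 — load
T3 CAS — after: cnt=5, r=4 — ok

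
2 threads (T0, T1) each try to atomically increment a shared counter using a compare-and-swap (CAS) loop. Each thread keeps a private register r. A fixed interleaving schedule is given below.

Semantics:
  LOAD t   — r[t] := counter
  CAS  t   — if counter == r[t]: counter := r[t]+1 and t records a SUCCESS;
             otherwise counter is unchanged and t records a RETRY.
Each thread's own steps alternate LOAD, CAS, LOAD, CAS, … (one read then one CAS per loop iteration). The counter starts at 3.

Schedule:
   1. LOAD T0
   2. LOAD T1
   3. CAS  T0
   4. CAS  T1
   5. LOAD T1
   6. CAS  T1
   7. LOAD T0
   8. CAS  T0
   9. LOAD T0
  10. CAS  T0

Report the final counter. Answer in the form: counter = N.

   1) LOAD T0:  M=3  r_T0=3
   2) LOAD T1:  M=3  r_T1=3
   3) CAS  T0:  M=4  r_T0=3 ✓
   4) CAS  T1:  M=4  r_T1=3 ✗
   5) LOAD T1:  M=4  r_T1=4
   6) CAS  T1:  M=5  r_T1=4 ✓
   7) LOAD T0:  M=5  r_T0=5
   8) CAS  T0:  M=6  r_T0=5 ✓
   9) LOAD T0:  M=6  r_T0=6
  10) CAS  T0:  M=7  r_T0=6 ✓

counter = 7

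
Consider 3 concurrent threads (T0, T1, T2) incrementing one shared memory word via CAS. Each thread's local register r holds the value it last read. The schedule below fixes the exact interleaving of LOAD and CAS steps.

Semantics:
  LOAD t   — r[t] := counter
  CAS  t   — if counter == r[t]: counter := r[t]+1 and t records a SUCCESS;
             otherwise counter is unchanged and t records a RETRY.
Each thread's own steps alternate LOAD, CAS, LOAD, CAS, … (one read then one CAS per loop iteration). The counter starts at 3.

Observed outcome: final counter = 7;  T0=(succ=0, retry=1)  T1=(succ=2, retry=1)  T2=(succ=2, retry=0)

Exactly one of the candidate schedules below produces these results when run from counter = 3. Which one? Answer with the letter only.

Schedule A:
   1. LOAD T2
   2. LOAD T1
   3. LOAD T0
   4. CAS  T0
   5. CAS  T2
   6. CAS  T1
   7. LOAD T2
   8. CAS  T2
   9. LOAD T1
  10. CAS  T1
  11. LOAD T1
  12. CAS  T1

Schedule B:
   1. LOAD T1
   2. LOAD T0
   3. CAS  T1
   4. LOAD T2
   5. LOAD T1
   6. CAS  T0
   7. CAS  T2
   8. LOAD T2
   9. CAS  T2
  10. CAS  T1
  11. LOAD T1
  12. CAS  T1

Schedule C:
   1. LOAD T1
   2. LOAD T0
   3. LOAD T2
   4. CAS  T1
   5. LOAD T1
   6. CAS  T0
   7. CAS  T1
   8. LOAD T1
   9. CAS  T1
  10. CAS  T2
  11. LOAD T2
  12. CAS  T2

B

Simulating candidate B:
[1] T1.load  rd  (counter 3, T1.r 3)
[2] T0.load  rd  (counter 3, T0.r 3)
[3] T1.cas  hit  (counter 4, T1.r 3)
[4] T2.load  rd  (counter 4, T2.r 4)
[5] T1.load  rd  (counter 4, T1.r 4)
[6] T0.cas  miss  (counter 4, T0.r 3)
[7] T2.cas  hit  (counter 5, T2.r 4)
[8] T2.load  rd  (counter 5, T2.r 5)
[9] T2.cas  hit  (counter 6, T2.r 5)
[10] T1.cas  miss  (counter 6, T1.r 4)
[11] T1.load  rd  (counter 6, T1.r 6)
[12] T1.cas  hit  (counter 7, T1.r 6)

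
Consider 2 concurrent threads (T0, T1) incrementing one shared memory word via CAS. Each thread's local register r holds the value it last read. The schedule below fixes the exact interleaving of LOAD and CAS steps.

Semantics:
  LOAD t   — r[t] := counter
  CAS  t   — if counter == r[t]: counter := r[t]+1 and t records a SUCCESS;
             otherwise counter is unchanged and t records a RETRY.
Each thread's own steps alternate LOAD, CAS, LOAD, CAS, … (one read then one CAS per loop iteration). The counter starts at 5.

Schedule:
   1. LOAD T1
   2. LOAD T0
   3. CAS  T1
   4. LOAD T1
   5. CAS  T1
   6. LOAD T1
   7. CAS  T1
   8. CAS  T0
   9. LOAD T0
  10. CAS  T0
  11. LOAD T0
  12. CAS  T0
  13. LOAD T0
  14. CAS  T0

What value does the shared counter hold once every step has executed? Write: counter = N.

step 1: T1 LOAD ⇒ load; ctr=5 reg=5
step 2: T0 LOAD ⇒ load; ctr=5 reg=5
step 3: T1 CAS ⇒ ok; ctr=6 reg=5
step 4: T1 LOAD ⇒ load; ctr=6 reg=6
step 5: T1 CAS ⇒ ok; ctr=7 reg=6
step 6: T1 LOAD ⇒ load; ctr=7 reg=7
step 7: T1 CAS ⇒ ok; ctr=8 reg=7
step 8: T0 CAS ⇒ retry; ctr=8 reg=5
step 9: T0 LOAD ⇒ load; ctr=8 reg=8
step 10: T0 CAS ⇒ ok; ctr=9 reg=8
step 11: T0 LOAD ⇒ load; ctr=9 reg=9
step 12: T0 CAS ⇒ ok; ctr=10 reg=9
step 13: T0 LOAD ⇒ load; ctr=10 reg=10
step 14: T0 CAS ⇒ ok; ctr=11 reg=10

counter = 11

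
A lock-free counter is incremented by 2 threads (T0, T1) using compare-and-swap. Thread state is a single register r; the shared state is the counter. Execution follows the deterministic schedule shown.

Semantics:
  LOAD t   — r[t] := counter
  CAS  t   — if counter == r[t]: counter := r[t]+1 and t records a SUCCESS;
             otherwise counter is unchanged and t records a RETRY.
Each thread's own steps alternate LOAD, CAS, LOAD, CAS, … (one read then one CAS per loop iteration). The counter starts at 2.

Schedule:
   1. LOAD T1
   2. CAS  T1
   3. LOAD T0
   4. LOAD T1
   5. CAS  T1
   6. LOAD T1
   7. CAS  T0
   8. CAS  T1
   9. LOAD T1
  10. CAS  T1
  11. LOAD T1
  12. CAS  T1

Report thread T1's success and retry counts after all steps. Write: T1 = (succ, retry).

1. LOAD T1 → mem=2 r[T1]=2 [LOAD]
2. CAS T1 → mem=3 r[T1]=2 [OK]
3. LOAD T0 → mem=3 r[T0]=3 [LOAD]
4. LOAD T1 → mem=3 r[T1]=3 [LOAD]
5. CAS T1 → mem=4 r[T1]=3 [OK]
6. LOAD T1 → mem=4 r[T1]=4 [LOAD]
7. CAS T0 → mem=4 r[T0]=3 [RETRY]
8. CAS T1 → mem=5 r[T1]=4 [OK]
9. LOAD T1 → mem=5 r[T1]=5 [LOAD]
10. CAS T1 → mem=6 r[T1]=5 [OK]
11. LOAD T1 → mem=6 r[T1]=6 [LOAD]
12. CAS T1 → mem=7 r[T1]=6 [OK]

T1 = (5, 0)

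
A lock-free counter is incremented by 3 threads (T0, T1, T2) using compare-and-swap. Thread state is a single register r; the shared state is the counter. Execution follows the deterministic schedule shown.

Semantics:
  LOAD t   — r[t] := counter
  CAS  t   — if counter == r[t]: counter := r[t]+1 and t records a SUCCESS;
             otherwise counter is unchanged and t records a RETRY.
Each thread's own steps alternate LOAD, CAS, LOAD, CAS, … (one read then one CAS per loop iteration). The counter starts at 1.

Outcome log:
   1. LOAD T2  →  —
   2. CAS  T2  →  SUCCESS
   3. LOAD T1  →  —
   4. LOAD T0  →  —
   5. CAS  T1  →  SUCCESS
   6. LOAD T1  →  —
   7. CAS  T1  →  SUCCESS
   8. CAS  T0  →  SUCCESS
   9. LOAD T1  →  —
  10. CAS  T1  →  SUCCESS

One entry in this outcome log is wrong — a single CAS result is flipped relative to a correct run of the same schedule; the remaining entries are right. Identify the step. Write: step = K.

Re-executing:
#1 T2 reads 1
#2 T2 CAS(1→2) writes; counter now 2
#3 T1 reads 2
#4 T0 reads 2
#5 T1 CAS(2→3) writes; counter now 3
#6 T1 reads 3
#7 T1 CAS(3→4) writes; counter now 4
#8 T0 CAS(2→3) fails; counter now 4
#9 T1 reads 4
#10 T1 CAS(4→5) writes; counter now 5
Flip is step 8.

step = 8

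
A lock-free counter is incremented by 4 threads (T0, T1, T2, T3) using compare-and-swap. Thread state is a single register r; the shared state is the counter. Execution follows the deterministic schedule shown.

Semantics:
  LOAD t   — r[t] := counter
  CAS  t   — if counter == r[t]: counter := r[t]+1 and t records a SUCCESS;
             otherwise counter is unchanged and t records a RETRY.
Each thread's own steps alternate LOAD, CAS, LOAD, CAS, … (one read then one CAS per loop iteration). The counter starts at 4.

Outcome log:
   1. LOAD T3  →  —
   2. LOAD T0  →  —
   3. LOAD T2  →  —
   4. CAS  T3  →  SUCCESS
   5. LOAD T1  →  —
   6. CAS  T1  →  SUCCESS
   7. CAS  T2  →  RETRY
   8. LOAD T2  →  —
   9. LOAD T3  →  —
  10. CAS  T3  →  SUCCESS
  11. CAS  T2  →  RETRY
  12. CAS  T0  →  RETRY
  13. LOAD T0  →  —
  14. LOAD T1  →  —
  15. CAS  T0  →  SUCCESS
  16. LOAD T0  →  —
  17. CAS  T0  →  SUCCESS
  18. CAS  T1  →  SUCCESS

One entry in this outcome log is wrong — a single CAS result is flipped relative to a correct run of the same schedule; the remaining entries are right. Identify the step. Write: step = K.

step = 18

Correct run:
[1] T3.load  rd  (counter 4, T3.r 4)
[2] T0.load  rd  (counter 4, T0.r 4)
[3] T2.load  rd  (counter 4, T2.r 4)
[4] T3.cas  hit  (counter 5, T3.r 4)
[5] T1.load  rd  (counter 5, T1.r 5)
[6] T1.cas  hit  (counter 6, T1.r 5)
[7] T2.cas  miss  (counter 6, T2.r 4)
[8] T2.load  rd  (counter 6, T2.r 6)
[9] T3.load  rd  (counter 6, T3.r 6)
[10] T3.cas  hit  (counter 7, T3.r 6)
[11] T2.cas  miss  (counter 7, T2.r 6)
[12] T0.cas  miss  (counter 7, T0.r 4)
[13] T0.load  rd  (counter 7, T0.r 7)
[14] T1.load  rd  (counter 7, T1.r 7)
[15] T0.cas  hit  (counter 8, T0.r 7)
[16] T0.load  rd  (counter 8, T0.r 8)
[17] T0.cas  hit  (counter 9, T0.r 8)
[18] T1.cas  miss  (counter 9, T1.r 7)
Flip is step 18.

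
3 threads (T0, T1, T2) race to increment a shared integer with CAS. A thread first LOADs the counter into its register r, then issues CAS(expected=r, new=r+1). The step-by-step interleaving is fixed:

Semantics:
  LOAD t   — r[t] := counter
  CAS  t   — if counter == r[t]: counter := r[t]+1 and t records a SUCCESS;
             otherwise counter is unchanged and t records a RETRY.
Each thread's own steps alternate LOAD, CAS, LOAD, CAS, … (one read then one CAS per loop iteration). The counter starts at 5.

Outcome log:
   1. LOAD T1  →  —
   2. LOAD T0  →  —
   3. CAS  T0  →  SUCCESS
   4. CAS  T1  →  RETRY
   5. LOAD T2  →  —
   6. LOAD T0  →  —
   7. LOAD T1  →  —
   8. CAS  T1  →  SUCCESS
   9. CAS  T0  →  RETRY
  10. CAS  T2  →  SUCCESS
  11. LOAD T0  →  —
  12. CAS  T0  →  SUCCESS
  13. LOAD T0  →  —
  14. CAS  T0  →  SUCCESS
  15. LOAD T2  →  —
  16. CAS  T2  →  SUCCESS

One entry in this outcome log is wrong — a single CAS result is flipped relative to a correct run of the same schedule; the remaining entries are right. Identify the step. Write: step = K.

Re-executing:
   1) LOAD T1:  M=5  r_T1=5
   2) LOAD T0:  M=5  r_T0=5
   3) CAS  T0:  M=6  r_T0=5 ✓
   4) CAS  T1:  M=6  r_T1=5 ✗
   5) LOAD T2:  M=6  r_T2=6
   6) LOAD T0:  M=6  r_T0=6
   7) LOAD T1:  M=6  r_T1=6
   8) CAS  T1:  M=7  r_T1=6 ✓
   9) CAS  T0:  M=7  r_T0=6 ✗
  10) CAS  T2:  M=7  r_T2=6 ✗
  11) LOAD T0:  M=7  r_T0=7
  12) CAS  T0:  M=8  r_T0=7 ✓
  13) LOAD T0:  M=8  r_T0=8
  14) CAS  T0:  M=9  r_T0=8 ✓
  15) LOAD T2:  M=9  r_T2=9
  16) CAS  T2:  M=10  r_T2=9 ✓
Flip is step 10.

step = 10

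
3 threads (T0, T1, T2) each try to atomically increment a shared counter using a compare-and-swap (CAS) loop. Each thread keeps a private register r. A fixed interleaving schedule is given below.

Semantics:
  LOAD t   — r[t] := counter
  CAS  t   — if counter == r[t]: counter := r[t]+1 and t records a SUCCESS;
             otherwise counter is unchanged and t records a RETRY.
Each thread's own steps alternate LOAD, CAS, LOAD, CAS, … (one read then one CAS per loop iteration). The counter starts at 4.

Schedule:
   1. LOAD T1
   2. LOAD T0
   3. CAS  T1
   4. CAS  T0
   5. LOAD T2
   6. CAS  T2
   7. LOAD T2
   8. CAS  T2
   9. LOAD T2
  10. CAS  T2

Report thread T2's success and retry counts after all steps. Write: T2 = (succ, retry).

[1] T1.load  rd  (counter 4, T1.r 4)
[2] T0.load  rd  (counter 4, T0.r 4)
[3] T1.cas  hit  (counter 5, T1.r 4)
[4] T0.cas  miss  (counter 5, T0.r 4)
[5] T2.load  rd  (counter 5, T2.r 5)
[6] T2.cas  hit  (counter 6, T2.r 5)
[7] T2.load  rd  (counter 6, T2.r 6)
[8] T2.cas  hit  (counter 7, T2.r 6)
[9] T2.load  rd  (counter 7, T2.r 7)
[10] T2.cas  hit  (counter 8, T2.r 7)

T2 = (3, 0)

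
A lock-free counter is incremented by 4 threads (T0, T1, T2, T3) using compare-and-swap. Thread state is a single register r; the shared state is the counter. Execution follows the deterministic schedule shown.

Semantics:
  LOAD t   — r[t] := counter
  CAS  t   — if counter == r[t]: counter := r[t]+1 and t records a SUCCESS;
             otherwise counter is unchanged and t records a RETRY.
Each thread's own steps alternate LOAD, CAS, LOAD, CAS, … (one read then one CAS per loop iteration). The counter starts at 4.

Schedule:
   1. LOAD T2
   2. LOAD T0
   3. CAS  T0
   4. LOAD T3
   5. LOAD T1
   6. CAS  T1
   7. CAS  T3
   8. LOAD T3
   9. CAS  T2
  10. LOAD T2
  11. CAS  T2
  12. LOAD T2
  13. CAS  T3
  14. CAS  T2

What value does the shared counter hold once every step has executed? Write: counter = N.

counter = 8

#1 T2 reads 4
#2 T0 reads 4
#3 T0 CAS(4→5) writes; counter now 5
#4 T3 reads 5
#5 T1 reads 5
#6 T1 CAS(5→6) writes; counter now 6
#7 T3 CAS(5→6) fails; counter now 6
#8 T3 reads 6
#9 T2 CAS(4→5) fails; counter now 6
#10 T2 reads 6
#11 T2 CAS(6→7) writes; counter now 7
#12 T2 reads 7
#13 T3 CAS(6→7) fails; counter now 7
#14 T2 CAS(7→8) writes; counter now 8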